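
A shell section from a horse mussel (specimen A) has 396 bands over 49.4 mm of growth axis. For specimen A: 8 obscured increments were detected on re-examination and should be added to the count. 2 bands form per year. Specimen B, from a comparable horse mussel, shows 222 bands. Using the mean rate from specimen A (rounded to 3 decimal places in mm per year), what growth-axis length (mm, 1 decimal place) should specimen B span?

Specimen A: adjusted count: 396 + 8 = 404 bands.
Specimen A: 404 bands at 2 per year is 404 / 2 = 202 years.
A: 49.4 mm over 202 years gives 49.4 / 202 ≈ 0.245 mm/year.
Specimen B: with 2 bands per year, 222 / 2 = 111 years. Length of B = 0.245 × 111 = 27.2 mm.

27.2 mm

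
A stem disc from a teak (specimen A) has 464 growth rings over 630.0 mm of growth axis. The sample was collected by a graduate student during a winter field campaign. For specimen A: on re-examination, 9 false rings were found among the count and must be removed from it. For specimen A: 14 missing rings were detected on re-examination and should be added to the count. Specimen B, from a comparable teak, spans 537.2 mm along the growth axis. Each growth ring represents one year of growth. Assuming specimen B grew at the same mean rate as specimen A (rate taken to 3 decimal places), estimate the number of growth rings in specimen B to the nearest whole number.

400 growth rings

Specimen A: adjusted count: 464 − 9 + 14 = 469 growth rings.
A: Extension rate ≈ 630.0 / 469 = 1.343 mm/year.
Specimen B: 537.2 mm / 1.343 mm per year = 400.00 years ≈ 400 growth rings.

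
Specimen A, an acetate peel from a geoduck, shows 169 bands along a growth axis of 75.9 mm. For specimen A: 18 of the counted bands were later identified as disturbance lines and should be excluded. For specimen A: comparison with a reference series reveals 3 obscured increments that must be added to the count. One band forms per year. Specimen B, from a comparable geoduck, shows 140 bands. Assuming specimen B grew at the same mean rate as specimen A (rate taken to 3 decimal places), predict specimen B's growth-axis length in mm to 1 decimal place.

69.0 mm

Specimen A: correcting the raw count gives 169 − 18 + 3 = 154 true bands.
A: Extension rate ≈ 75.9 / 154 = 0.493 mm/year.
Length of B = 0.493 × 140 = 69.0 mm.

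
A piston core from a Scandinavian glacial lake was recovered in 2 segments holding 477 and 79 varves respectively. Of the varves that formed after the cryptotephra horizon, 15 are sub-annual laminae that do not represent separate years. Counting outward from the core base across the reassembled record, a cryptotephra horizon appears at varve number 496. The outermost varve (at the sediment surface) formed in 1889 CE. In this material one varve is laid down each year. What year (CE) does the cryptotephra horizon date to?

1844 CE

Total varves = 477 + 79 = 556.
556 − 496 = 60 varves lie beyond the cryptotephra horizon toward the sediment surface.
Removing the 15 false varves leaves 60 − 15 = 45 true varves beyond the cryptotephra horizon.
The varve at the sediment surface is 1889 CE, so the cryptotephra horizon dates to 1889 − 45 = 1844 CE.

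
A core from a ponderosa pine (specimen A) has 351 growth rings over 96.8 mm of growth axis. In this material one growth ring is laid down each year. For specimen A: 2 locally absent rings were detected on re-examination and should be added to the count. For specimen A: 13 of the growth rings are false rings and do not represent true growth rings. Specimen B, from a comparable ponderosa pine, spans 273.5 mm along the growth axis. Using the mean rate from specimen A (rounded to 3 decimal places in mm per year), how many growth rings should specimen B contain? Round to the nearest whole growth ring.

960 growth rings

Specimen A: true growth ring count = 351 − 13 + 2 = 340.
A: Mean rate = 96.8 mm / 340 years ≈ 0.285 mm/year.
Specimen B: 273.5 mm / 0.285 mm per year = 959.65 years ≈ 960 growth rings.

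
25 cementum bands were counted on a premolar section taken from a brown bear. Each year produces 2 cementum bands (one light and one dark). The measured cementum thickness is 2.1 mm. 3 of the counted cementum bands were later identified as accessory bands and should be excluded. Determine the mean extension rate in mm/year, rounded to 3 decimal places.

0.191 mm/year

True cementum band count = 25 − 3 = 22.
With 2 cementum bands per year, 22 / 2 = 11 years.
2.1 mm over 11 years gives 2.1 / 11 ≈ 0.191 mm/year.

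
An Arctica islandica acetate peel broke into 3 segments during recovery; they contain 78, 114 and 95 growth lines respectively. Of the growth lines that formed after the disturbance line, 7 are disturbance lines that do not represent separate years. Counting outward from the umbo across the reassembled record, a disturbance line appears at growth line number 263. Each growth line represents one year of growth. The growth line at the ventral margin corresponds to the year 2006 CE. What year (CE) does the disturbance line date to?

Total growth lines = 78 + 114 + 95 = 287.
287 − 263 = 24 growth lines lie beyond the disturbance line toward the ventral margin.
Excluding 7 false growth lines: 24 − 7 = 17.
Counting back 17 years from 2006 CE places the disturbance line in 2006 − 17 = 1989 CE.

1989 CE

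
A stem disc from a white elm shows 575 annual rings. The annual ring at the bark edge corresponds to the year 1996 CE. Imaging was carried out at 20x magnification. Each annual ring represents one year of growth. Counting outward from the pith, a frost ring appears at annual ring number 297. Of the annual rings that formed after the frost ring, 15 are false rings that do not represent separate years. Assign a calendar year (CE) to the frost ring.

1733 CE

The frost ring sits at annual ring 297 from the pith, so 575 − 297 = 278 annual rings formed after it.
Excluding 15 false annual rings: 278 − 15 = 263.
The annual ring at the bark edge is 1996 CE, so the frost ring dates to 1996 − 263 = 1733 CE.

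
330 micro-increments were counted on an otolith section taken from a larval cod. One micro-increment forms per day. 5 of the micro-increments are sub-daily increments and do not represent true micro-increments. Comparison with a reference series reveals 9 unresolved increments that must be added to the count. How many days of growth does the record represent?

334 d

True micro-increment count = 330 − 5 + 9 = 334.
One micro-increment per day makes the duration 334 days.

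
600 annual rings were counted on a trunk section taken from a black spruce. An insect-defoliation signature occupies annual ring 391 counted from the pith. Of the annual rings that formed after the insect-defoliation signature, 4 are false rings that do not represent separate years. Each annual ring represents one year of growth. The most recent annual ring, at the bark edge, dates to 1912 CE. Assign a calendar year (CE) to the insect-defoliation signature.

The insect-defoliation signature sits at annual ring 391 from the pith, so 600 − 391 = 209 annual rings formed after it.
Removing the 4 false annual rings leaves 209 − 4 = 205 true annual rings beyond the insect-defoliation signature.
Counting back 205 years from 1912 CE places the insect-defoliation signature in 1912 − 205 = 1707 CE.

1707 CE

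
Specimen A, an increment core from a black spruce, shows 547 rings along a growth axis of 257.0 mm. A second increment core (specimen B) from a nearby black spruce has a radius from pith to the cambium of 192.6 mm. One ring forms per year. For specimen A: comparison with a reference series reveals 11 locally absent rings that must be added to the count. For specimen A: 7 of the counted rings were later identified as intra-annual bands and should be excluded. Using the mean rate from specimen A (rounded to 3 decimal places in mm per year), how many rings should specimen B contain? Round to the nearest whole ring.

Specimen A: adjusted count: 547 − 7 + 11 = 551 rings.
A: Mean rate = 257.0 mm / 551 years ≈ 0.466 mm/year.
B spans 192.6 / 0.466 = 413.30 years ≈ 413 rings.

413 rings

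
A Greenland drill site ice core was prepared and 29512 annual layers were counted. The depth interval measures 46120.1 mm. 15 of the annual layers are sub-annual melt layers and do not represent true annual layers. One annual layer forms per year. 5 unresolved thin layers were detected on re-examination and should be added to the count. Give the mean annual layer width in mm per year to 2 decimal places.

1.56 mm per year

True annual layer count = 29512 − 15 + 5 = 29502.
Extension rate ≈ 46120.1 / 29502 = 1.56 mm per year.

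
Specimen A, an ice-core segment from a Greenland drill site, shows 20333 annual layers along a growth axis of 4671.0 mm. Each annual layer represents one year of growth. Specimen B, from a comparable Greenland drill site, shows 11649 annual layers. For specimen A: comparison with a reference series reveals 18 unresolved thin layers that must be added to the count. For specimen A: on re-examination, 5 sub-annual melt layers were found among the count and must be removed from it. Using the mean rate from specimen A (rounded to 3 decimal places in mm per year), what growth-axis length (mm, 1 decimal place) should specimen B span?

2679.3 mm

Specimen A: true annual layer count = 20333 − 5 + 18 = 20346.
A: Mean rate = 4671.0 mm / 20346 years ≈ 0.230 mm/yr.
Length of B = 0.230 × 11649 = 2679.3 mm.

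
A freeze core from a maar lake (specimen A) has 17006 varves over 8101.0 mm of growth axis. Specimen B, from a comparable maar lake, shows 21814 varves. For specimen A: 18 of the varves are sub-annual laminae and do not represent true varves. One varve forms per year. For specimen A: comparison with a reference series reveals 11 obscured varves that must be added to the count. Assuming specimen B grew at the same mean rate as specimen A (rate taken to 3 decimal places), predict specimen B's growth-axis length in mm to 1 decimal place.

Specimen A: adjusted count: 17006 − 18 + 11 = 16999 varves.
A: Mean rate = 8101.0 mm / 16999 years ≈ 0.477 mm/yr.
For B, 0.477 mm/year × 21814 years = 10405.3 mm.

10405.3 mm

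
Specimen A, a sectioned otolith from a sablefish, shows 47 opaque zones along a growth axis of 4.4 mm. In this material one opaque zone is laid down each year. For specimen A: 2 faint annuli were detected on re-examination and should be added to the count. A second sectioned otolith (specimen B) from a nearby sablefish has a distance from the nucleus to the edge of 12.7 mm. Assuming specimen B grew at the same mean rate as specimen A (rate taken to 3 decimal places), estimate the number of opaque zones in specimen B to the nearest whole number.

141 opaque zones

Specimen A: correcting the raw count gives 47 + 2 = 49 true opaque zones.
A: Extension rate ≈ 4.4 / 49 = 0.090 mm/yr.
B spans 12.7 / 0.090 = 141.11 years ≈ 141 opaque zones.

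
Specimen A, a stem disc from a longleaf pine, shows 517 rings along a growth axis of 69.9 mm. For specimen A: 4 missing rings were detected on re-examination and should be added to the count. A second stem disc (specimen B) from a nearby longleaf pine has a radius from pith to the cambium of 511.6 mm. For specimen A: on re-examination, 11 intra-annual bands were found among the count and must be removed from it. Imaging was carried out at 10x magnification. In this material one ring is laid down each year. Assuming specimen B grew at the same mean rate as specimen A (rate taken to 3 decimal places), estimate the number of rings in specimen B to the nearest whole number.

Specimen A: true ring count = 517 − 11 + 4 = 510.
A: Extension rate ≈ 69.9 / 510 = 0.137 mm/year.
Specimen B: 511.6 mm / 0.137 mm per year = 3734.31 years ≈ 3734 rings.

3734 rings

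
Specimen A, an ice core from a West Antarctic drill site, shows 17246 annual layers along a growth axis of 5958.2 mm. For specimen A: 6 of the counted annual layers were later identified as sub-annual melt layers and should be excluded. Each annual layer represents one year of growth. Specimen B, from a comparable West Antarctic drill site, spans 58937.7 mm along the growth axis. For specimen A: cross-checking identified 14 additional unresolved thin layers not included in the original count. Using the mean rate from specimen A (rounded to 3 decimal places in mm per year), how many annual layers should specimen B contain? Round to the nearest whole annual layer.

170834 annual layers

Specimen A: true annual layer count = 17246 − 6 + 14 = 17254.
A: Extension rate ≈ 5958.2 / 17254 = 0.345 mm/yr.
For B, 58937.7 / 0.345 = 170833.91 years ≈ 170834 annual layers.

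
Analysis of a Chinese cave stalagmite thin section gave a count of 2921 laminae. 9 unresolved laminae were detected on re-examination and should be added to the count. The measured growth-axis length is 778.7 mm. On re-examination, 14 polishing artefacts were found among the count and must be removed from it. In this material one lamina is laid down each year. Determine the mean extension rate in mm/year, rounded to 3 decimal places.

Adjusted count: 2921 − 14 + 9 = 2916 laminae.
Mean rate = 778.7 mm / 2916 years ≈ 0.267 mm/year.

0.267 mm/year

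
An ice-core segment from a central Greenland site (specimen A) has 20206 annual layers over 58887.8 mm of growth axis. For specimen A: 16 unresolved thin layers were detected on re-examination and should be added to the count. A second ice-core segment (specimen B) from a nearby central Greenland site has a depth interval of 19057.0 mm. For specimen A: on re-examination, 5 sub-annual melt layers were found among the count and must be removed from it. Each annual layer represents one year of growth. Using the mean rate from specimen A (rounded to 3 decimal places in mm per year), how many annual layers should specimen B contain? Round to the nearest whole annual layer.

6542 annual layers

Specimen A: after corrections the count is 20206 − 5 + 16 = 20217 annual layers.
A: Extension rate ≈ 58887.8 / 20217 = 2.913 mm/yr.
B spans 19057.0 / 2.913 = 6542.05 years ≈ 6542 annual layers.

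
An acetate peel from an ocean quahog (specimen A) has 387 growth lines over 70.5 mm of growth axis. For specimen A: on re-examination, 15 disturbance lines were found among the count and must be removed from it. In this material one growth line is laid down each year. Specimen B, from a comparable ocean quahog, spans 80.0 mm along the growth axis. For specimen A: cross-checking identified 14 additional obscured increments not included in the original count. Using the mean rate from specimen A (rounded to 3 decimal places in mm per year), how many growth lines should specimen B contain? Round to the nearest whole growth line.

437 growth lines

Specimen A: correcting the raw count gives 387 − 15 + 14 = 386 true growth lines.
A: Extension rate ≈ 70.5 / 386 = 0.183 mm/year.
Specimen B: 80.0 mm / 0.183 mm per year = 437.16 years ≈ 437 growth lines.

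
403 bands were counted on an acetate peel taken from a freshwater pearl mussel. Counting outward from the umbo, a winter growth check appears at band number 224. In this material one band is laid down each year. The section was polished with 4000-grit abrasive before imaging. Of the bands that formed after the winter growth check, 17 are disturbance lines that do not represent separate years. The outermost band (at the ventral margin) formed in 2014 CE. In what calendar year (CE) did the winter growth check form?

1852 CE

The winter growth check sits at band 224 from the umbo, so 403 − 224 = 179 bands formed after it.
179 − 17 false = 162 true bands after the winter growth check.
2014 − 162 = 1852 CE.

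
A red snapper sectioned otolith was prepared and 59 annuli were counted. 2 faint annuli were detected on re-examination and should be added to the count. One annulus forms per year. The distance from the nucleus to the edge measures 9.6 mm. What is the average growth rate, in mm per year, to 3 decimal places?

0.157 mm per year

Correcting the raw count gives 59 + 2 = 61 true annuli.
9.6 mm over 61 years gives 9.6 / 61 ≈ 0.157 mm per year.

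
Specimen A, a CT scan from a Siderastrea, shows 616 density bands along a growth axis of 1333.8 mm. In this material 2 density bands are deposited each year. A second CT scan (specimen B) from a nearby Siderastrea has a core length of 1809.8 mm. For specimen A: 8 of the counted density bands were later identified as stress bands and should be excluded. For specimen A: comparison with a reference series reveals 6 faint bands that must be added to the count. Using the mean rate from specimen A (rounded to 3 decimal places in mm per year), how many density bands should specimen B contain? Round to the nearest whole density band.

833 density bands

Specimen A: correcting the raw count gives 616 − 8 + 6 = 614 true density bands.
Specimen A: dividing by 2 density bands per year: 614 / 2 = 307 years.
A: Extension rate ≈ 1333.8 / 307 = 4.345 mm/year.
Specimen B: 1809.8 mm / 4.345 mm per year = 416.52 years; at 2 density bands per year that is 416.52 × 2 ≈ 833 density bands.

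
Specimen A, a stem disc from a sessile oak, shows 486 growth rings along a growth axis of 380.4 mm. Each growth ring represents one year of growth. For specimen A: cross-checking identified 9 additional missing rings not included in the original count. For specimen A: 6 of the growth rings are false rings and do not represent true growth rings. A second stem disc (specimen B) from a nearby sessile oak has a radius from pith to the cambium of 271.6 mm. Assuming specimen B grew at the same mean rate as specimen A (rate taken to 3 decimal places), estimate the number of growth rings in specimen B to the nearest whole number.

349 growth rings

Specimen A: after corrections the count is 486 − 6 + 9 = 489 growth rings.
A: Mean rate = 380.4 mm / 489 years ≈ 0.778 mm/yr.
B spans 271.6 / 0.778 = 349.10 years ≈ 349 growth rings.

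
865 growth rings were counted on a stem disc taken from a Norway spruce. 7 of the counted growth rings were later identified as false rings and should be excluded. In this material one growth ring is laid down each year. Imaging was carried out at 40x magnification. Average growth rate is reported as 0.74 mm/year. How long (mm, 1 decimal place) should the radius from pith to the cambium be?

Correcting the raw count gives 865 − 7 = 858 true growth rings.
858 years at 0.74 mm/year gives 0.74 × 858 = 634.9 mm.

634.9 mm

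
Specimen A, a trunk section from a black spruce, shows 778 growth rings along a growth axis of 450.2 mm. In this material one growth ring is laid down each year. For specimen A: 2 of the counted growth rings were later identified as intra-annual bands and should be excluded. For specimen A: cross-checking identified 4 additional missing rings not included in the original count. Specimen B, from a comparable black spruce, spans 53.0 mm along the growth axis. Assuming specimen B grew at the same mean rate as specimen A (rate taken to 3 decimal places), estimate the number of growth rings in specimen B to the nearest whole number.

92 growth rings

Specimen A: true growth ring count = 778 − 2 + 4 = 780.
A: 450.2 mm over 780 years gives 450.2 / 780 ≈ 0.577 mm per year.
For B, 53.0 / 0.577 = 91.85 years ≈ 92 growth rings.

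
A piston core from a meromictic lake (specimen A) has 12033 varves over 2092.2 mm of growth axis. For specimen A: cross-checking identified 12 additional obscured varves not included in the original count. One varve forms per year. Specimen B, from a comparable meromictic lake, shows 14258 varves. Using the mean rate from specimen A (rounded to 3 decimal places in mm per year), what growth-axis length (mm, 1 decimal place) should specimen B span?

2480.9 mm

Specimen A: correcting the raw count gives 12033 + 12 = 12045 true varves.
A: Mean rate = 2092.2 mm / 12045 years ≈ 0.174 mm/yr.
B's length ≈ 0.174 × 14258 = 2480.9 mm.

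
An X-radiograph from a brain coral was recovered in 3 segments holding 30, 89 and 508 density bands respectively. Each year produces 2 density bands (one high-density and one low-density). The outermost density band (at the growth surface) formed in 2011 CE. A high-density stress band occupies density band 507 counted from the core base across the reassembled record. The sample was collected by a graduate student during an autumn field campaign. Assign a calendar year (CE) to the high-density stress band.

Total density bands = 30 + 89 + 508 = 627.
627 − 507 = 120 density bands lie beyond the high-density stress band toward the growth surface.
With 2 density bands per year, 120 / 2 = 60 years.
2011 − 60 = 1951 CE.

1951 CE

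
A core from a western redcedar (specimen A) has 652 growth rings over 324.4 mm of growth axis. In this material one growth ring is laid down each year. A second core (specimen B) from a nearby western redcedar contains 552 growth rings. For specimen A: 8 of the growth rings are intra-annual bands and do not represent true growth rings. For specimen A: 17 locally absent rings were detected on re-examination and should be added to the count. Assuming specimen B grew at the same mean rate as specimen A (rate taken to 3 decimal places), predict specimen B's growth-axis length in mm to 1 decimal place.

271.0 mm

Specimen A: adjusted count: 652 − 8 + 17 = 661 growth rings.
A: 324.4 mm over 661 years gives 324.4 / 661 ≈ 0.491 mm/year.
Length of B = 0.491 × 552 = 271.0 mm.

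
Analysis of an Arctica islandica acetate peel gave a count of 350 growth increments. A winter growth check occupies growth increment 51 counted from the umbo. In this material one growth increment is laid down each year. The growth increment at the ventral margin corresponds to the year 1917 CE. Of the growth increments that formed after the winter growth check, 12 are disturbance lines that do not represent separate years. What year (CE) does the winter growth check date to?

1630 CE

Between growth increment 51 and the ventral margin there are 350 − 51 = 299 growth increments.
Removing the 12 false growth increments leaves 299 − 12 = 287 true growth increments beyond the winter growth check.
The growth increment at the ventral margin is 1917 CE, so the winter growth check dates to 1917 − 287 = 1630 CE.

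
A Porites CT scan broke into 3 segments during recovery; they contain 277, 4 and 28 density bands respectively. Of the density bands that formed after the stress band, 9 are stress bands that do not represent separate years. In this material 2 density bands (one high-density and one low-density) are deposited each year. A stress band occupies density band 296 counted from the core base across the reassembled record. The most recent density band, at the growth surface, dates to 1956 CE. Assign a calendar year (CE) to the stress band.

1954 CE

Total density bands = 277 + 4 + 28 = 309.
309 − 296 = 13 density bands lie beyond the stress band toward the growth surface.
Removing the 9 false density bands leaves 13 − 9 = 4 true density bands beyond the stress band.
4 density bands at 2 per year is 4 / 2 = 2 years.
The density band at the growth surface is 1956 CE, so the stress band dates to 1956 − 2 = 1954 CE.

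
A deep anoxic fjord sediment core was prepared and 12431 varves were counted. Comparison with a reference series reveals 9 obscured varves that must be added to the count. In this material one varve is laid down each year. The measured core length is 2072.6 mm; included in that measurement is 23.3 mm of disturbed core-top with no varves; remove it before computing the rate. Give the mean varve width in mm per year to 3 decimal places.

True varve count = 12431 + 9 = 12440.
Net length = 2072.6 − 23.3 = 2049.3 mm.
Extension rate ≈ 2049.3 / 12440 = 0.165 mm per year.

0.165 mm per year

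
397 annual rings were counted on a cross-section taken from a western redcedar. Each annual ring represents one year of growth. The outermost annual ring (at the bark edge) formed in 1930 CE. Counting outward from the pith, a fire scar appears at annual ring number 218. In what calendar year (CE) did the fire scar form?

1751 CE

Between annual ring 218 and the bark edge there are 397 − 218 = 179 annual rings.
Counting back 179 years from 1930 CE places the fire scar in 1930 − 179 = 1751 CE.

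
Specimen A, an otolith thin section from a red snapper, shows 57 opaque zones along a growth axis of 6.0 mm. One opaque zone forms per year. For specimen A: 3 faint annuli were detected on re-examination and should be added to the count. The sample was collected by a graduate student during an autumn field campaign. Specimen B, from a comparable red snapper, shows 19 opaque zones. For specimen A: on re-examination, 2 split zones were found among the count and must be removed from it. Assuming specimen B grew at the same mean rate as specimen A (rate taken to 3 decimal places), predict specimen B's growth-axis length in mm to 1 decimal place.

Specimen A: true opaque zone count = 57 − 2 + 3 = 58.
A: Mean rate = 6.0 mm / 58 years ≈ 0.103 mm/year.
For B, 0.103 mm/year × 19 years = 2.0 mm.

2.0 mm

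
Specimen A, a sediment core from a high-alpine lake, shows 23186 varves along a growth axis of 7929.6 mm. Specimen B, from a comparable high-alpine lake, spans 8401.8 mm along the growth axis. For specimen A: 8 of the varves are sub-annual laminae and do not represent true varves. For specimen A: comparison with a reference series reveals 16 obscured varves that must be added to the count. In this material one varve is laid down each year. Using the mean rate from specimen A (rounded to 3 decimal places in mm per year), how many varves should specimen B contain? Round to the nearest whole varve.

Specimen A: correcting the raw count gives 23186 − 8 + 16 = 23194 true varves.
A: 7929.6 mm over 23194 years gives 7929.6 / 23194 ≈ 0.342 mm/yr.
B spans 8401.8 / 0.342 = 24566.67 years ≈ 24567 varves.

24567 varves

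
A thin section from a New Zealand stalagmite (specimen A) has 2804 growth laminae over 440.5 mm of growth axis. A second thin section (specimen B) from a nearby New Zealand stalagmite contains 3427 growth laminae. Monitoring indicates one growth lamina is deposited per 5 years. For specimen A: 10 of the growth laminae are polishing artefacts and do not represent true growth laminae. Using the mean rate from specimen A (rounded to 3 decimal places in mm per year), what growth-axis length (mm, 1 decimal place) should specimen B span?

548.3 mm

Specimen A: adjusted count: 2804 − 10 = 2794 growth laminae.
Specimen A: at 5 years per growth lamina, 2794 × 5 = 13970 years.
A: Mean rate = 440.5 mm / 13970 years ≈ 0.032 mm/yr.
Specimen B: at 5 years per growth lamina, 3427 × 5 = 17135 years. For B, 0.032 mm/year × 17135 years = 548.3 mm.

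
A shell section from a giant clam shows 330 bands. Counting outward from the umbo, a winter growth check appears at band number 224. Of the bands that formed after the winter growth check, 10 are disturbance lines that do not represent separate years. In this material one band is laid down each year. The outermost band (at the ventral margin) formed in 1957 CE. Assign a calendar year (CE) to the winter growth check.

330 − 224 = 106 bands lie beyond the winter growth check toward the ventral margin.
Removing the 10 false bands leaves 106 − 10 = 96 true bands beyond the winter growth check.
Counting back 96 years from 1957 CE places the winter growth check in 1957 − 96 = 1861 CE.

1861 CE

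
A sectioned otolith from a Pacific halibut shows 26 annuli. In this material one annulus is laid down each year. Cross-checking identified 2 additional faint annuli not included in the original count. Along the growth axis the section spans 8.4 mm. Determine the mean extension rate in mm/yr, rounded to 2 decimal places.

True annulus count = 26 + 2 = 28.
Mean rate = 8.4 mm / 28 years ≈ 0.30 mm/yr.

0.30 mm/yr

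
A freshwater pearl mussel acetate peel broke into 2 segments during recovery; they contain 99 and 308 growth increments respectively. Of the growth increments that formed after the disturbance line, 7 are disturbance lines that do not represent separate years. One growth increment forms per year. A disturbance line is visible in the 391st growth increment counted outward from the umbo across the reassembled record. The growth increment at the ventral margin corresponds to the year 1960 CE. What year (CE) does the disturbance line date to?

Total growth increments = 99 + 308 = 407.
407 − 391 = 16 growth increments lie beyond the disturbance line toward the ventral margin.
16 − 7 false = 9 true growth increments after the disturbance line.
The growth increment at the ventral margin is 1960 CE, so the disturbance line dates to 1960 − 9 = 1951 CE.

1951 CE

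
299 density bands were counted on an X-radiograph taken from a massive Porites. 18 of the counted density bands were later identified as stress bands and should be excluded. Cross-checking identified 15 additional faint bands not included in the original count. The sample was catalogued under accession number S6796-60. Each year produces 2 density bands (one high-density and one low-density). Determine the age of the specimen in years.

Correcting the raw count gives 299 − 18 + 15 = 296 true density bands.
With 2 density bands per year, 296 / 2 = 148 years.

148 years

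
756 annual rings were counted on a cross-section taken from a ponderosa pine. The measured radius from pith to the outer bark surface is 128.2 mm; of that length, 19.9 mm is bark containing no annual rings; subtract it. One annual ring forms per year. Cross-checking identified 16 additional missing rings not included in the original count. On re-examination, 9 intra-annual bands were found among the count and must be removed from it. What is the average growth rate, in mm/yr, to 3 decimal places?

0.142 mm/yr

Adjusted count: 756 − 9 + 16 = 763 annual rings.
Net length = 128.2 − 19.9 = 108.3 mm.
Extension rate ≈ 108.3 / 763 = 0.142 mm/yr.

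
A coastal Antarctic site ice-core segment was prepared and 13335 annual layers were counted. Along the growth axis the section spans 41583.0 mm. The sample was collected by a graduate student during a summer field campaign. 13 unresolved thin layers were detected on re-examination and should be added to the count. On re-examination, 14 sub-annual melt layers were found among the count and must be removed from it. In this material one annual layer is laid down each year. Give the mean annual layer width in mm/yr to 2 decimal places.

Correcting the raw count gives 13335 − 14 + 13 = 13334 true annual layers.
41583.0 mm over 13334 years gives 41583.0 / 13334 ≈ 3.12 mm/yr.

3.12 mm/yr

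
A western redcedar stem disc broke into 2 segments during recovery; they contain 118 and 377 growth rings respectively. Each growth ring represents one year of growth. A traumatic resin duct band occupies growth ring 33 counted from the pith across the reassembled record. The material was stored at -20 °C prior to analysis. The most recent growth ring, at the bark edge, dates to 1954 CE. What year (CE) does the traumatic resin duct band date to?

Total growth rings = 118 + 377 = 495.
Between growth ring 33 and the bark edge there are 495 − 33 = 462 growth rings.
1954 − 462 = 1492 CE.

1492 CE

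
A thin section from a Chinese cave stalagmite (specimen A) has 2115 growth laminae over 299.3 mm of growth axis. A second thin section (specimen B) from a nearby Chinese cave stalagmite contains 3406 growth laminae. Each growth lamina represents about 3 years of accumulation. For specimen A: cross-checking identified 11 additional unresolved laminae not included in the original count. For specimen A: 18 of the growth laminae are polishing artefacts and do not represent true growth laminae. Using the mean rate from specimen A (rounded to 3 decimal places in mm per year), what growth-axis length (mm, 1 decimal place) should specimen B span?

Specimen A: after corrections the count is 2115 − 18 + 11 = 2108 growth laminae.
Specimen A: 2108 growth laminae at 3 years each span 2108 × 3 = 6324 years.
A: Mean rate = 299.3 mm / 6324 years ≈ 0.047 mm/yr.
Specimen B: 3406 growth laminae at 3 years each span 3406 × 3 = 10218 years. B's length ≈ 0.047 × 10218 = 480.2 mm.

480.2 mm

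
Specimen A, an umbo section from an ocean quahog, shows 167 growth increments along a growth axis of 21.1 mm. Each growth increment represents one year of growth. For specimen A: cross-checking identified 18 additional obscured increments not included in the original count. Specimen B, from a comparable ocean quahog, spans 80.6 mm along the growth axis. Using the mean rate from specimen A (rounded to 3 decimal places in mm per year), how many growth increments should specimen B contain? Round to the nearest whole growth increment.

707 growth increments

Specimen A: correcting the raw count gives 167 + 18 = 185 true growth increments.
A: Mean rate = 21.1 mm / 185 years ≈ 0.114 mm/year.
B spans 80.6 / 0.114 = 707.02 years ≈ 707 growth increments.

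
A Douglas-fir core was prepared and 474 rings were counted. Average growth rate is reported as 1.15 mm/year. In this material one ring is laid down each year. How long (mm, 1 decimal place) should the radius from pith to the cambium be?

545.1 mm

The record spans 474 years at 1.15 mm per year.
Predicted length = 1.15 mm/year × 474 years = 545.1 mm.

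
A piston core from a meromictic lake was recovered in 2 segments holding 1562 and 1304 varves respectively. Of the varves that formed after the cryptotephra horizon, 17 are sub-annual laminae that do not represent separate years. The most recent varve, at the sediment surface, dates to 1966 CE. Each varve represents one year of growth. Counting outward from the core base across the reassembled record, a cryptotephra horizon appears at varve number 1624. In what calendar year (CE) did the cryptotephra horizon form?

741 CE

Total varves = 1562 + 1304 = 2866.
The cryptotephra horizon sits at varve 1624 from the core base, so 2866 − 1624 = 1242 varves formed after it.
Excluding 17 false varves: 1242 − 17 = 1225.
1966 − 1225 = 741 CE.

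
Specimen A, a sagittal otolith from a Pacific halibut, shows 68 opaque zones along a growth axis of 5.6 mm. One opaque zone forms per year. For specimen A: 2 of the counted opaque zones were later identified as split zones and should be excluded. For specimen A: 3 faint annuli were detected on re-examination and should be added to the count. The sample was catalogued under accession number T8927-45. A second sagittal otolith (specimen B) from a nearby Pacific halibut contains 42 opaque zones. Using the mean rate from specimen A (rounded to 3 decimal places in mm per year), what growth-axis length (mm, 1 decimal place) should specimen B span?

3.4 mm

Specimen A: correcting the raw count gives 68 − 2 + 3 = 69 true opaque zones.
A: Extension rate ≈ 5.6 / 69 = 0.081 mm per year.
For B, 0.081 mm/year × 42 years = 3.4 mm.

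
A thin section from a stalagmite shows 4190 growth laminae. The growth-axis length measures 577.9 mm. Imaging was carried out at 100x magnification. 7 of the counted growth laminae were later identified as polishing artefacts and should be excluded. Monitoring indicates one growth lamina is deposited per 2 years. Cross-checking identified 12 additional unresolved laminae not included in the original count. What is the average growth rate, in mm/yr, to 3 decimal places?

0.069 mm/yr

After corrections the count is 4190 − 7 + 12 = 4195 growth laminae.
Multiplying by 2 years per growth lamina: 4195 × 2 = 8390 years.
577.9 mm over 8390 years gives 577.9 / 8390 ≈ 0.069 mm/yr.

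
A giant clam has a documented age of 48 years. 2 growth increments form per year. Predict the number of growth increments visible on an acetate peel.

96 growth increments

48 years at 2 growth increments per year gives 48 × 2 = 96 growth increments.
So 96 growth increments should be present.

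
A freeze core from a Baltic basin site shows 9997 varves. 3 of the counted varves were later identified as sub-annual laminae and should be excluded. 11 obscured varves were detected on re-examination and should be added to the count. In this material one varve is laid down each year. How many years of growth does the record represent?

After corrections the count is 9997 − 3 + 11 = 10005 varves.
With a one-to-one varve periodicity this is 10005 years.

10005 years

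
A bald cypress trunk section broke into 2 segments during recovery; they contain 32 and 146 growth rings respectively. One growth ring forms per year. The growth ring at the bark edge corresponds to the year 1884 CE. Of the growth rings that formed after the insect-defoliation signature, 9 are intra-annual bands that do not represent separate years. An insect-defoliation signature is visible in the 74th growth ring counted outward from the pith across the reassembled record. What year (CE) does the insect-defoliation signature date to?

1789 CE

Total growth rings = 32 + 146 = 178.
Between growth ring 74 and the bark edge there are 178 − 74 = 104 growth rings.
Removing the 9 false growth rings leaves 104 − 9 = 95 true growth rings beyond the insect-defoliation signature.
1884 − 95 = 1789 CE.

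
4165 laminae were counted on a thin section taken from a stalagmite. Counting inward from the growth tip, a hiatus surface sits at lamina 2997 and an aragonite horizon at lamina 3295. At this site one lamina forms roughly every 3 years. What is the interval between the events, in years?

894 years

The two markers are separated by 3295 − 2997 = 298 laminae.
298 laminae at 3 years each span 298 × 3 = 894 years.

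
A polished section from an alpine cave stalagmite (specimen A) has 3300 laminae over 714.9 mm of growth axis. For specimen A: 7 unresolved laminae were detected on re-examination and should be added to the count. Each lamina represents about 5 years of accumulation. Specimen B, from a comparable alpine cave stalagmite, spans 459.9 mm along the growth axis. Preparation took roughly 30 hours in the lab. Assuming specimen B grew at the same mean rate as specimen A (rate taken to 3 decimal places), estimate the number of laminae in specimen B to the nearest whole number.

Specimen A: correcting the raw count gives 3300 + 7 = 3307 true laminae.
Specimen A: at 5 years per lamina, 3307 × 5 = 16535 years.
A: Mean rate = 714.9 mm / 16535 years ≈ 0.043 mm/year.
B spans 459.9 / 0.043 = 10695.35 years; at 5 years per lamina that is 10695.35 / 5 ≈ 2139 laminae.

2139 laminae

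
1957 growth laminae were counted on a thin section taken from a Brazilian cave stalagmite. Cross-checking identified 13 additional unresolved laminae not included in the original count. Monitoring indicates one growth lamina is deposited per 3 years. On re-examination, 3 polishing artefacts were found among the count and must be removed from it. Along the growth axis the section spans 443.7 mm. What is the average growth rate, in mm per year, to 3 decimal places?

After corrections the count is 1957 − 3 + 13 = 1967 growth laminae.
At 3 years per growth lamina, 1967 × 3 = 5901 years.
Mean rate = 443.7 mm / 5901 years ≈ 0.075 mm per year.

0.075 mm per year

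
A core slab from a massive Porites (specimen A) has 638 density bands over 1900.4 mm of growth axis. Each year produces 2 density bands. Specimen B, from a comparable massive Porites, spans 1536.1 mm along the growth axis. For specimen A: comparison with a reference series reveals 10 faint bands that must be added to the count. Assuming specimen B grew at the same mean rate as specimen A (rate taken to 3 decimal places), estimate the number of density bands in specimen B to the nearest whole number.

Specimen A: adjusted count: 638 + 10 = 648 density bands.
Specimen A: 648 density bands at 2 per year is 648 / 2 = 324 years.
A: Extension rate ≈ 1900.4 / 324 = 5.865 mm/yr.
Specimen B: 1536.1 mm / 5.865 mm per year = 261.91 years; at 2 density bands per year that is 261.91 × 2 ≈ 524 density bands.

524 density bands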